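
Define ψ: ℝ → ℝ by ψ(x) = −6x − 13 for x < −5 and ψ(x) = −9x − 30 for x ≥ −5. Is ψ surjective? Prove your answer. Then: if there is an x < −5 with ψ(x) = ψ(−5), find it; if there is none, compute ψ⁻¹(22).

Both pieces are strictly decreasing (slopes −6 and −9), so each is injective on its own interval.
The left piece maps (−∞, −5) onto (17, ∞); the right piece maps [−5, ∞) onto (−∞, 15].
The union (17, ∞) ∪ (−∞, 15] omits the interval between 17 and 15; in particular 17 has no preimage. So ψ is not surjective.
Because the two images are disjoint, no x < −5 has ψ(x) = ψ(−5), so we compute ψ⁻¹(22): 22 lies in (17, ∞), so solve −6x − 13 = 22: x = (22 + 13)/(−6) = −35/6.

-35/6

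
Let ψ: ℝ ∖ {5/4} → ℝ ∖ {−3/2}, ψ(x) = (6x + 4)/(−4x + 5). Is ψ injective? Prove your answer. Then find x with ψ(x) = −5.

29/14

Suppose ψ(a) = ψ(b). Cross-multiplying: (6a + 4)(−4b + 5) = (6b + 4)(−4a + 5).
Expanding both sides and cancelling the symmetric terms leaves 46·(a − b) = 0. Since 46 ≠ 0, a = b. Hence ψ is injective.
Solving ψ(x) = −5: cross-multiplying gives 6x + 4 = −5(−4x + 5), which rearranges to −14x = −29, so x = 29/14.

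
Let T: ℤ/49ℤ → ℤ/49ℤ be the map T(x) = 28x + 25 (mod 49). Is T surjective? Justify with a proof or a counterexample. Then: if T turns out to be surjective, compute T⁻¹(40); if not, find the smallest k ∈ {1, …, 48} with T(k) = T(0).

7

Since gcd(28, 49) = 7, we have 28x ≡ 0 (mod 7) for all x, so T(x) ≡ 4 (mod 7).
But 0 ≢ 4 (mod 7), so 0 ∈ ℤ/49ℤ has no preimage. Hence T is not surjective.
Since T is not surjective, we find the least positive k with T(k) = T(0): this means 28k ≡ 0 (mod 49), i.e. 49 ∣ 28k. Since gcd(28, 49) = 7, dividing through by 7 this holds exactly when 7 ∣ 4k, and as gcd(4, 7) = 1, exactly when 7 ∣ k.
The smallest positive such k is 7.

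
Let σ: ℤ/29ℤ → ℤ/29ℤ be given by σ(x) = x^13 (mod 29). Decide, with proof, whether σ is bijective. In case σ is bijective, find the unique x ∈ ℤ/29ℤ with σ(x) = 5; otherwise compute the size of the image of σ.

6

Since 29 is prime, the nonzero elements of ℤ/29ℤ form a cyclic group of order 28.
As gcd(13, 28) = 1, raising to the 13th power is a bijection on this group: if x_1^13 ≡ x_2^13 then (x_1x_2^{−1})^13 = 1, and the only element of order dividing gcd(13, 28) = 1 is 1, so x_1 = x_2.
With σ(0) = 0 this makes σ injective on all of ℤ/29ℤ, hence bijective (finite equal-size domain and codomain). In particular σ is bijective.
Since σ is bijective, we find the preimage of 5. The inverse of x ↦ x^13 on (ℤ/29ℤ)^× is x ↦ x^13, because 13·13 = 169 = 6·28 + 1 ≡ 1 (mod 28) and x^{28} = 1 for x ≠ 0 (Fermat). So σ⁻¹(5) = 5^13 mod 29.
Repeated squaring mod 29: 5^1 ≡ 5, 5^2 ≡ 5² = 25, 5^4 ≡ 25² = 625 ≡ 16, 5^8 ≡ 16² = 256 ≡ 24. Since 13 = 8 + 4 + 1, 5^13 ≡ 24·16·5: 24·16 = 384 ≡ 7, then 7·5 = 35 ≡ 6. So 5^13 ≡ 6 (mod 29).
Hence σ⁻¹(5) = 6.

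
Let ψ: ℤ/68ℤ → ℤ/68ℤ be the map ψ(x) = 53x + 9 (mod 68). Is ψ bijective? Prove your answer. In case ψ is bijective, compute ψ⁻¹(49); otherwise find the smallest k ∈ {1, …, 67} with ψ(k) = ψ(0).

If ψ(s) = ψ(t), then 53s ≡ 53t (mod 68). Because gcd(53, 68) = 1, we may cancel 53 to get s ≡ t (mod 68).
We now compute 53⁻¹ mod 68 explicitly. Euclid's algorithm: 68 = 1·53 + 15, 53 = 3·15 + 8, 15 = 1·8 + 7, 8 = 1·7 + 1; back-substituting gives 1 = 9·53 − 7·68, so 53⁻¹ ≡ 9 (mod 68).
For any y ∈ ℤ/68ℤ, x = 9(y − 9) mod 68 satisfies ψ(x) = 53·9(y − 9) + 9 ≡ y (since 53·9 ≡ 1 mod 68). So every y has a preimage.
So ψ is bijective.
Since ψ is bijective, we find ψ⁻¹(49): we need 53x ≡ 49 − 9 ≡ 40 (mod 68). Using 53⁻¹ = 9: x ≡ 9·40 = 360 = 5·68 + 20, so x = 20.
Check: ψ(20) = 53·20 + 9 = 1069 = 15·68 + 49 ≡ 49 (mod 68).

20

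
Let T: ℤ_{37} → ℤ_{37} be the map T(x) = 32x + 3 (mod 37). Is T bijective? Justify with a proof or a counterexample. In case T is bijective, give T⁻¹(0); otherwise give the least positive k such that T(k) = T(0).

Suppose T(a) = T(b) in ℤ_{37}. Then 32a + 3 ≡ 32b + 3 (mod 37), hence 32(a − b) ≡ 0 (mod 37).
Since gcd(32, 37) = 1, 32 is invertible modulo 37, hence a − b ≡ 0 (mod 37), i.e. a = b.
We now compute 32⁻¹ mod 37 explicitly. Euclid's algorithm: 37 = 1·32 + 5, 32 = 6·5 + 2, 5 = 2·2 + 1; back-substituting gives 1 = 22·32 − 19·37, so 32⁻¹ ≡ 22 (mod 37).
Then y ↦ 22(y − 3) is a two-sided inverse to T, so every y ∈ ℤ_{37} has a preimage.
Therefore T is bijective.
Since T is bijective, we find T⁻¹(0): we need 32x ≡ 0 − 3 ≡ 34 (mod 37). Using 32⁻¹ = 22: x ≡ 22·34 = 748 = 20·37 + 8, so x = 8.
Check: T(8) = 32·8 + 3 = 259 = 7·37 + 0 ≡ 0 (mod 37).

8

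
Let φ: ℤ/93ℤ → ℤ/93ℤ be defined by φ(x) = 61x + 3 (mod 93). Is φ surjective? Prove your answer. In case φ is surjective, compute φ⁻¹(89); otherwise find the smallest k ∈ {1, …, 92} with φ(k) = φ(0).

Since gcd(61, 93) = 1, 61 is invertible modulo 93. Euclid's algorithm: 93 = 1·61 + 32, 61 = 1·32 + 29, 32 = 1·29 + 3, 29 = 9·3 + 2, 3 = 1·2 + 1; back-substituting gives 1 = 61·61 − 40·93, so 61⁻¹ ≡ 61 (mod 93).
Then y ↦ 61(y − 3) is a two-sided inverse to φ, so every y ∈ ℤ/93ℤ has a preimage.
Thus φ is surjective.
Since φ is surjective, we compute φ⁻¹(89): solve 61x + 3 ≡ 89 (mod 93), i.e. 61x ≡ 86 (mod 93).
Multiplying by 61⁻¹ = 61 gives x ≡ 61·86 = 5246 = 56·93 + 38 ≡ 38 (mod 93).
Check: φ(38) = 61·38 + 3 = 2321 = 24·93 + 89 ≡ 89 (mod 93).

38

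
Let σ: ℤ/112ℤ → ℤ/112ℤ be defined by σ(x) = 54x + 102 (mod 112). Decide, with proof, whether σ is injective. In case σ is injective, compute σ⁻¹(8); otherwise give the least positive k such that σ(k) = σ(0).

We have gcd(54, 112) = 2 > 1. Taking u = 0 and v = 56: σ(0) = 102 and σ(56) = 54·56 + 102 = 3126 ≡ 102 (mod 112).
So σ(0) = σ(56) while 0 ≠ 56, so σ is not injective.
Since σ is not injective, we find the least positive k with σ(k) = σ(0): this means 54k ≡ 0 (mod 112), i.e. 112 ∣ 54k. Since gcd(54, 112) = 2, dividing through by 2 this holds exactly when 56 ∣ 27k, and as gcd(27, 56) = 1, exactly when 56 ∣ k.
The smallest positive such k is 56.

56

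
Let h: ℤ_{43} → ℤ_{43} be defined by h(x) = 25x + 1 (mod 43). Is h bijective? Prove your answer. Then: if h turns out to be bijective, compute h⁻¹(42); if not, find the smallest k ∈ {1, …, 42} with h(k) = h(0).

By definition, injectivity means: for all x_1, x_2 in the domain, h(x_1) = h(x_2) implies x_1 = x_2.
If h(x_1) = h(x_2), then 25x_1 ≡ 25x_2 (mod 43). Because gcd(25, 43) = 1, we may cancel 25 to get x_1 ≡ x_2 (mod 43).
We now compute 25⁻¹ mod 43 explicitly. Euclid's algorithm: 43 = 1·25 + 18, 25 = 1·18 + 7, 18 = 2·7 + 4, 7 = 1·4 + 3, 4 = 1·3 + 1; back-substituting gives 1 = 31·25 − 18·43, so 25⁻¹ ≡ 31 (mod 43).
For any y ∈ ℤ_{43}, x = 31(y − 1) mod 43 satisfies h(x) = 25·31(y − 1) + 1 ≡ y (since 25·31 ≡ 1 mod 43). So every y has a preimage.
Thus h is bijective.
Since h is bijective, we compute h⁻¹(42): solve 25x + 1 ≡ 42 (mod 43), i.e. 25x ≡ 41 (mod 43).
Multiplying by 25⁻¹ = 31 gives x ≡ 31·41 = 1271 = 29·43 + 24 ≡ 24 (mod 43).
Check: h(24) = 25·24 + 1 = 601 = 13·43 + 42 ≡ 42 (mod 43).

24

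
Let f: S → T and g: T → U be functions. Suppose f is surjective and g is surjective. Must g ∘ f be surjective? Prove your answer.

Let c ∈ U. Since g is surjective, there is b ∈ T with g(b) = c. Since f is surjective, there is a ∈ S with f(a) = b.
Then (g ∘ f)(a) = g(b) = c. So g ∘ f is surjective.

surjective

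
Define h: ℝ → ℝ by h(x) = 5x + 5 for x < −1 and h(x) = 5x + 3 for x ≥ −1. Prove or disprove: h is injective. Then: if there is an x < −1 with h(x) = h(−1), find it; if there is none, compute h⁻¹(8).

-7/5

Both pieces are strictly increasing (slopes 5 and 5), so each is injective on its own interval.
The left piece maps (−∞, −1) onto (−∞, 0); the right piece maps [−1, ∞) onto [−2, ∞).
These images overlap. In particular h(−1) = −2 (right piece), and solving 5x + 5 = −2 on the left piece gives x = −7/5 < −1.
So h(−7/5) = h(−1) with −7/5 ≠ −1, and h is not injective. This x = −7/5 is the requested value below −1.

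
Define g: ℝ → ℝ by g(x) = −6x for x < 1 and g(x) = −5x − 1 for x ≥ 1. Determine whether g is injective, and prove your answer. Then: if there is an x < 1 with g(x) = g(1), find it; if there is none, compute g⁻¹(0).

Both pieces are strictly decreasing (slopes −6 and −5), so each is injective on its own interval.
The left piece maps (−∞, 1) onto (−6, ∞); the right piece maps [1, ∞) onto (−∞, −6].
These images are disjoint, so no value is attained by both pieces. So g is injective.
Because the two images are disjoint, no x < 1 has g(x) = g(1), so we compute g⁻¹(0): 0 lies in (−6, ∞), so solve −6x = 0: x = (0 − 0)/(−6) = 0.

0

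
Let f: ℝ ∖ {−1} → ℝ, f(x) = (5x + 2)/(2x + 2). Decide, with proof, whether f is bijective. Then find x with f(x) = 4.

-2

If f(x) = 5/2, cross-multiplying gives 2(5x + 2) = 5(2x + 2), which simplifies to 4 = 10 — false.  So 5/2 has no preimage and f is not surjective.
So f is not bijective.
Solving f(x) = 4: cross-multiplying gives 5x + 2 = 4(2x + 2), which rearranges to −3x = 6, so x = −2.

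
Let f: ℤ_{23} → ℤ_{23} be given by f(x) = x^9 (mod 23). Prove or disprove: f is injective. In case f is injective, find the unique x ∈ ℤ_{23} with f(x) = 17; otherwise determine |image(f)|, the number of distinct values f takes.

21

Since 23 is prime, the nonzero elements of ℤ_{23} form a cyclic group of order 22.
As gcd(9, 22) = 1, raising to the 9th power is a bijection on this group: if a^9 ≡ b^9 then (ab^{−1})^9 = 1, and the only element of order dividing gcd(9, 22) = 1 is 1, so a = b.
With f(0) = 0 this makes f injective on all of ℤ_{23}, hence bijective (finite equal-size domain and codomain). In particular f is injective.
Since f is injective, we find the preimage of 17. The inverse of x ↦ x^9 on (ℤ_{23})^× is x ↦ x^5, because 9·5 = 45 = 2·22 + 1 ≡ 1 (mod 22) and x^{22} = 1 for x ≠ 0 (Fermat). So f⁻¹(17) = 17^5 mod 23.
Repeated squaring mod 23: 17^1 ≡ 17, 17^2 ≡ 17² = 289 ≡ 13, 17^4 ≡ 13² = 169 ≡ 8. Since 5 = 4 + 1, 17^5 ≡ 8·17: 8·17 = 136 ≡ 21. So 17^5 ≡ 21 (mod 23).
Hence f⁻¹(17) = 21.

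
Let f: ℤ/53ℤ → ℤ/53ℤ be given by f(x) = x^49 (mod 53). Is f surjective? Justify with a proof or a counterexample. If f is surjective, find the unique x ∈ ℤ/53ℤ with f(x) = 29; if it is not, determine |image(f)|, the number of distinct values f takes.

4

Since 53 is prime, the nonzero elements of ℤ/53ℤ form a cyclic group of order 52.
As gcd(49, 52) = 1, raising to the 49th power is a bijection on this group: if x_1^49 ≡ x_2^49 then (x_1x_2^{−1})^49 = 1, and the only element of order dividing gcd(49, 52) = 1 is 1, so x_1 = x_2.
With f(0) = 0 this makes f injective on all of ℤ/53ℤ, hence bijective (finite equal-size domain and codomain). In particular f is surjective.
Since f is surjective, we find the preimage of 29. The inverse of x ↦ x^49 on (ℤ/53ℤ)^× is x ↦ x^17, because 49·17 = 833 = 16·52 + 1 ≡ 1 (mod 52) and x^{52} = 1 for x ≠ 0 (Fermat). So f⁻¹(29) = 29^17 mod 53.
Repeated squaring mod 53: 29^1 ≡ 29, 29^2 ≡ 29² = 841 ≡ 46, 29^4 ≡ 46² = 2116 ≡ 49, 29^8 ≡ 49² = 2401 ≡ 16, 29^16 ≡ 16² = 256 ≡ 44. Since 17 = 16 + 1, 29^17 ≡ 44·29: 44·29 = 1276 ≡ 4. So 29^17 ≡ 4 (mod 53).
Hence f⁻¹(29) = 4.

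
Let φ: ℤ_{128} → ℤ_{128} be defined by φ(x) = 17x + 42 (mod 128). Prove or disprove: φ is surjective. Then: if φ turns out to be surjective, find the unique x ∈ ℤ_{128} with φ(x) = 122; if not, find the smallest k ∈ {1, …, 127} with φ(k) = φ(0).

80

Since gcd(17, 128) = 1, 17 is invertible modulo 128. Euclid's algorithm: 128 = 7·17 + 9, 17 = 1·9 + 8, 9 = 1·8 + 1; back-substituting gives 1 = 113·17 − 15·128, so 17⁻¹ ≡ 113 (mod 128).
Then y ↦ 113(y − 42) is a two-sided inverse to φ, so every y ∈ ℤ_{128} has a preimage.
Hence φ is surjective.
Since φ is surjective, we find φ⁻¹(122): we need 17x ≡ 122 − 42 ≡ 80 (mod 128). Using 17⁻¹ = 113: x ≡ 113·80 = 9040 = 70·128 + 80, so x = 80.
Check: φ(80) = 17·80 + 42 = 1402 = 10·128 + 122 ≡ 122 (mod 128).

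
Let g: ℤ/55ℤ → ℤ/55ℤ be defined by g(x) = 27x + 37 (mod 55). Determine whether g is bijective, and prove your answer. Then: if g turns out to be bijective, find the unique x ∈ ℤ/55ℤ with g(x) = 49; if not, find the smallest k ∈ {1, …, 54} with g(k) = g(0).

31

By definition, injectivity means: for all s, t in the domain, g(s) = g(t) implies s = t.
Suppose g(s) = g(t) in ℤ/55ℤ. Then 27s + 37 ≡ 27t + 37 (mod 55), therefore 27(s − t) ≡ 0 (mod 55).
Since gcd(27, 55) = 1, 27 is invertible modulo 55, thus s − t ≡ 0 (mod 55), i.e. s = t.
We now compute 27⁻¹ mod 55 explicitly. Euclid's algorithm: 55 = 2·27 + 1; back-substituting gives 1 = 53·27 − 26·55, so 27⁻¹ ≡ 53 (mod 55).
Then y ↦ 53(y − 37) is a two-sided inverse to g, so every y ∈ ℤ/55ℤ has a preimage.
Hence g is bijective.
Since g is bijective, we find g⁻¹(49): we need 27x ≡ 49 − 37 ≡ 12 (mod 55). Using 27⁻¹ = 53: x ≡ 53·12 = 636 = 11·55 + 31, so x = 31.
Check: g(31) = 27·31 + 37 = 874 = 15·55 + 49 ≡ 49 (mod 55).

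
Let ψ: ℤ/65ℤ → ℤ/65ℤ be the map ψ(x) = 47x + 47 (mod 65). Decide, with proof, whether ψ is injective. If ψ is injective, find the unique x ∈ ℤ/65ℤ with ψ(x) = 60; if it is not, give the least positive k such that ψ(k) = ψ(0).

39

Suppose ψ(u) = ψ(v) in ℤ/65ℤ. Then 47u + 47 ≡ 47v + 47 (mod 65), hence 47(u − v) ≡ 0 (mod 65).
Since gcd(47, 65) = 1, 47 is invertible modulo 65, thus u − v ≡ 0 (mod 65), i.e. u = v.
Thus ψ is injective.
We now compute 47⁻¹ mod 65 explicitly. Euclid's algorithm: 65 = 1·47 + 18, 47 = 2·18 + 11, 18 = 1·11 + 7, 11 = 1·7 + 4, 7 = 1·4 + 3, 4 = 1·3 + 1; back-substituting gives 1 = 18·47 − 13·65, so 47⁻¹ ≡ 18 (mod 65).
Since ψ is injective, we compute ψ⁻¹(60): solve 47x + 47 ≡ 60 (mod 65), i.e. 47x ≡ 13 (mod 65).
Multiplying by 47⁻¹ = 18 gives x ≡ 18·13 = 234 = 3·65 + 39 ≡ 39 (mod 65).
Check: ψ(39) = 47·39 + 47 = 1880 = 28·65 + 60 ≡ 60 (mod 65).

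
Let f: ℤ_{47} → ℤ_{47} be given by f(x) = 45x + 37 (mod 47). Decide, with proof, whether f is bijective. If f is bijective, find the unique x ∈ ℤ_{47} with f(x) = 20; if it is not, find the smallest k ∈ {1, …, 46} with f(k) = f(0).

By definition, f is injective when f(u) = f(v) forces u = v.
Suppose f(u) = f(v) in ℤ_{47}. Then 45u + 37 ≡ 45v + 37 (mod 47), therefore 45(u − v) ≡ 0 (mod 47).
Since gcd(45, 47) = 1, 45 is invertible modulo 47, so u − v ≡ 0 (mod 47), i.e. u = v.
We now compute 45⁻¹ mod 47 explicitly. Euclid's algorithm: 47 = 1·45 + 2, 45 = 22·2 + 1; back-substituting gives 1 = 23·45 − 22·47, so 45⁻¹ ≡ 23 (mod 47).
Then y ↦ 23(y − 37) is a two-sided inverse to f, so every y ∈ ℤ_{47} has a preimage.
Therefore f is bijective.
Since f is bijective, we compute f⁻¹(20): solve 45x + 37 ≡ 20 (mod 47), i.e. 45x ≡ 30 (mod 47).
Multiplying by 45⁻¹ = 23 gives x ≡ 23·30 = 690 = 14·47 + 32 ≡ 32 (mod 47).
Check: f(32) = 45·32 + 37 = 1477 = 31·47 + 20 ≡ 20 (mod 47).

32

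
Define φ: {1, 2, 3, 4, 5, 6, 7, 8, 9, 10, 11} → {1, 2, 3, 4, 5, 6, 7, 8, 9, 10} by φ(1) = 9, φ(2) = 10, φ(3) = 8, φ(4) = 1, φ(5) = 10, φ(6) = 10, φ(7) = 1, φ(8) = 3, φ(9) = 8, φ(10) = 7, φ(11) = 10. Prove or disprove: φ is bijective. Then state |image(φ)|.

φ(2) = 10 = φ(5) with 2 ≠ 5, so φ is not injective, hence not bijective.
The image of φ is {1, 3, 7, 8, 9, 10}, which has 6 elements.

6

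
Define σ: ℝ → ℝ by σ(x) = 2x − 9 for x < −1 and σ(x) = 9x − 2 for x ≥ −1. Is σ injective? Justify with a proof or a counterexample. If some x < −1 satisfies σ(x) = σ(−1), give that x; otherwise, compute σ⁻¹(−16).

Both pieces are strictly increasing (slopes 2 and 9), so each is injective on its own interval.
The left piece maps (−∞, −1) onto (−∞, −11); the right piece maps [−1, ∞) onto [−11, ∞).
These images are disjoint, so no value is attained by both pieces. Therefore σ is injective.
Because the two images are disjoint, no x < −1 has σ(x) = σ(−1), so we compute σ⁻¹(−16): −16 lies in (−∞, −11), so solve 2x − 9 = −16: x = (−16 + 9)/2 = −7/2.

-7/2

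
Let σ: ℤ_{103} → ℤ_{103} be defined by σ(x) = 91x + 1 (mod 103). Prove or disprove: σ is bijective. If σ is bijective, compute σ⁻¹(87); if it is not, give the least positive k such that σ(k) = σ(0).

If σ(s) = σ(t), then 91s ≡ 91t (mod 103). Because gcd(91, 103) = 1, we may cancel 91 to get s ≡ t (mod 103).
We now compute 91⁻¹ mod 103 explicitly. Euclid's algorithm: 103 = 1·91 + 12, 91 = 7·12 + 7, 12 = 1·7 + 5, 7 = 1·5 + 2, 5 = 2·2 + 1; back-substituting gives 1 = 60·91 − 53·103, so 91⁻¹ ≡ 60 (mod 103).
For any y ∈ ℤ_{103}, x = 60(y − 1) mod 103 satisfies σ(x) = 91·60(y − 1) + 1 ≡ y (since 91·60 ≡ 1 mod 103). So every y has a preimage.
Thus σ is bijective.
Since σ is bijective, we find σ⁻¹(87): we need 91x ≡ 87 − 1 ≡ 86 (mod 103). Using 91⁻¹ = 60: x ≡ 60·86 = 5160 = 50·103 + 10, so x = 10.
Check: σ(10) = 91·10 + 1 = 911 = 8·103 + 87 ≡ 87 (mod 103).

10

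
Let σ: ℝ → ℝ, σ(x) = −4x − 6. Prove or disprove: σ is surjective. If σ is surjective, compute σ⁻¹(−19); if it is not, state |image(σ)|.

13/4

Recall: σ is surjective if every y in the codomain equals σ(x) for some x in the domain.
For any y ∈ ℝ, x = (y + 6)/(−4) satisfies σ(x) = y.
So σ is surjective.
Since σ is surjective, we compute σ⁻¹(−19) = (−19 + 6)/(−4) = 13/4.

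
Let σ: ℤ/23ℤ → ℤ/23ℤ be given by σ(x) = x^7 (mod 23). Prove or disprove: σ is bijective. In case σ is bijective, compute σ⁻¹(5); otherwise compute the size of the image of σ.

7

Since 23 is prime, the nonzero elements of ℤ/23ℤ form a cyclic group of order 22.
As gcd(7, 22) = 1, raising to the 7th power is a bijection on this group: if s^7 ≡ t^7 then (st^{−1})^7 = 1, and the only element of order dividing gcd(7, 22) = 1 is 1, so s = t.
With σ(0) = 0 this makes σ injective on all of ℤ/23ℤ, hence bijective (finite equal-size domain and codomain). In particular σ is bijective.
Since σ is bijective, we find the preimage of 5. The inverse of x ↦ x^7 on (ℤ/23ℤ)^× is x ↦ x^19, because 7·19 = 133 = 6·22 + 1 ≡ 1 (mod 22) and x^{22} = 1 for x ≠ 0 (Fermat). So σ⁻¹(5) = 5^19 mod 23.
Repeated squaring mod 23: 5^1 ≡ 5, 5^2 ≡ 5² = 25 ≡ 2, 5^4 ≡ 2² = 4, 5^8 ≡ 4² = 16, 5^16 ≡ 16² = 256 ≡ 3. Since 19 = 16 + 2 + 1, 5^19 ≡ 3·2·5: 3·2 = 6, then 6·5 = 30 ≡ 7. So 5^19 ≡ 7 (mod 23).
Hence σ⁻¹(5) = 7.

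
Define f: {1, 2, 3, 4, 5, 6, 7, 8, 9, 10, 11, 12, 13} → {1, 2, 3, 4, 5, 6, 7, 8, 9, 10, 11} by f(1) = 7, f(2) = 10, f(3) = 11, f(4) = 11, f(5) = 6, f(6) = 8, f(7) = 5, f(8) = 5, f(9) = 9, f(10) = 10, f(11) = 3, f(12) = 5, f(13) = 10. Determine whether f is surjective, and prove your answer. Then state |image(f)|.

No element maps to 1, so f is not surjective.
The image of f is {3, 5, 6, 7, 8, 9, 10, 11}, which has 8 elements.

8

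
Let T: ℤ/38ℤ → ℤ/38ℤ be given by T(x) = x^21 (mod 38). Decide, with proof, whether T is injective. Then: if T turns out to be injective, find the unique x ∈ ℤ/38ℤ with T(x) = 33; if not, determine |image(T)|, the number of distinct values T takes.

14

T(4): Repeated squaring mod 38: 4^1 ≡ 4, 4^2 ≡ 4² = 16, 4^4 ≡ 16² = 256 ≡ 28, 4^8 ≡ 28² = 784 ≡ 24, 4^16 ≡ 24² = 576 ≡ 6. Since 21 = 16 + 4 + 1, 4^21 ≡ 6·28·4: 6·28 = 168 ≡ 16, then 16·4 = 64 ≡ 26. So 4^21 ≡ 26 (mod 38).
T(6): Repeated squaring mod 38: 6^1 ≡ 6, 6^2 ≡ 6² = 36, 6^4 ≡ 36² = 1296 ≡ 4, 6^8 ≡ 4² = 16, 6^16 ≡ 16² = 256 ≡ 28. Since 21 = 16 + 4 + 1, 6^21 ≡ 28·4·6: 28·4 = 112 ≡ 36, then 36·6 = 216 ≡ 26. So 6^21 ≡ 26 (mod 38).
So T(4) = T(6) = 26 while 4 ≠ 6, therefore T is not injective.
Since T is not injective, we determine |image(T)|. Computing x^21 mod 38 for each x (by repeated squaring, reducing mod 38 at every step), the values T(0), T(1), …, T(37) are: 0, 1, 8, 27, 26, 11, 26, 1, 18, 7, 12, 1, 18, 31, 8, 31, 30, 11, 18, 19, 20, 27, 8, 7, 30, 7, 20, 37, 26, 31, 20, 37, 12, 27, 12, 11, 30, 37.
The distinct values are {0, 1, 7, 8, 11, 12, 18, 19, 20, 26, 27, 30, 31, 37}; there are 14 of them.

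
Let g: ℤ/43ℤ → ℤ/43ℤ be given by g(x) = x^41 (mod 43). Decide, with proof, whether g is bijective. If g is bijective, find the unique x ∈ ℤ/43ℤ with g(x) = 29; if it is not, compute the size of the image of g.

3

Since 43 is prime, the nonzero elements of ℤ/43ℤ form a cyclic group of order 42.
As gcd(41, 42) = 1, raising to the 41st power is a bijection on this group: if u^41 ≡ v^41 then (uv^{−1})^41 = 1, and the only element of order dividing gcd(41, 42) = 1 is 1, so u = v.
With g(0) = 0 this makes g injective on all of ℤ/43ℤ, hence bijective (finite equal-size domain and codomain). In particular g is bijective.
Since g is bijective, we find the preimage of 29. The inverse of x ↦ x^41 on (ℤ/43ℤ)^× is x ↦ x^41, because 41·41 = 1681 = 40·42 + 1 ≡ 1 (mod 42) and x^{42} = 1 for x ≠ 0 (Fermat). So g⁻¹(29) = 29^41 mod 43.
Repeated squaring mod 43: 29^1 ≡ 29, 29^2 ≡ 29² = 841 ≡ 24, 29^4 ≡ 24² = 576 ≡ 17, 29^8 ≡ 17² = 289 ≡ 31, 29^16 ≡ 31² = 961 ≡ 15, 29^32 ≡ 15² = 225 ≡ 10. Since 41 = 32 + 8 + 1, 29^41 ≡ 10·31·29: 10·31 = 310 ≡ 9, then 9·29 = 261 ≡ 3. So 29^41 ≡ 3 (mod 43).
Hence g⁻¹(29) = 3.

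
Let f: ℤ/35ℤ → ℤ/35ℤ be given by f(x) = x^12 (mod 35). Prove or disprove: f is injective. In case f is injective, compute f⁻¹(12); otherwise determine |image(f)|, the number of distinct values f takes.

f(1) = 1^12 = 1.
f(2): Repeated squaring mod 35: 2^1 ≡ 2, 2^2 ≡ 2² = 4, 2^4 ≡ 4² = 16, 2^8 ≡ 16² = 256 ≡ 11. Since 12 = 8 + 4, 2^12 ≡ 11·16: 11·16 = 176 ≡ 1. So 2^12 ≡ 1 (mod 35).
So f(1) = f(2) = 1 while 1 ≠ 2, hence f is not injective.
Since f is not injective, we determine |image(f)|. Computing x^12 mod 35 for each x (by repeated squaring, reducing mod 35 at every step), the values f(0), f(1), …, f(34) are: 0, 1, 1, 1, 1, 15, 1, 21, 1, 1, 15, 1, 1, 1, 21, 15, 1, 1, 1, 1, 15, 21, 1, 1, 1, 15, 1, 1, 21, 1, 15, 1, 1, 1, 1.
The distinct values are {0, 1, 15, 21}; there are 4 of them.

4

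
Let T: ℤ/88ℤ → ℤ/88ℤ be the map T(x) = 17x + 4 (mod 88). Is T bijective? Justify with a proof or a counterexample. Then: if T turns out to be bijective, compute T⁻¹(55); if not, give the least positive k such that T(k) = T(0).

3

If T(a) = T(b), then 17a ≡ 17b (mod 88). Because gcd(17, 88) = 1, we may cancel 17 to get a ≡ b (mod 88).
We now compute 17⁻¹ mod 88 explicitly. Euclid's algorithm: 88 = 5·17 + 3, 17 = 5·3 + 2, 3 = 1·2 + 1; back-substituting gives 1 = 57·17 − 11·88, so 17⁻¹ ≡ 57 (mod 88).
For any y ∈ ℤ/88ℤ, x = 57(y − 4) mod 88 satisfies T(x) = 17·57(y − 4) + 4 ≡ y (since 17·57 ≡ 1 mod 88). So every y has a preimage.
Hence T is bijective.
Since T is bijective, we compute T⁻¹(55): solve 17x + 4 ≡ 55 (mod 88), i.e. 17x ≡ 51 (mod 88).
Multiplying by 17⁻¹ = 57 gives x ≡ 57·51 = 2907 = 33·88 + 3 ≡ 3 (mod 88).
Check: T(3) = 17·3 + 4 = 55 ≡ 55 (mod 88).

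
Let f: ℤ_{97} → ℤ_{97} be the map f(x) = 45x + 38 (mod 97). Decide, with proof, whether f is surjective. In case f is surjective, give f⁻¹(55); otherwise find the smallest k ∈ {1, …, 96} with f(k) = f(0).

9

Since gcd(45, 97) = 1, 45 is invertible modulo 97. Euclid's algorithm: 97 = 2·45 + 7, 45 = 6·7 + 3, 7 = 2·3 + 1; back-substituting gives 1 = 69·45 − 32·97, so 45⁻¹ ≡ 69 (mod 97).
For any y ∈ ℤ_{97}, x = 69(y − 38) mod 97 satisfies f(x) = 45·69(y − 38) + 38 ≡ y (since 45·69 ≡ 1 mod 97). So every y has a preimage.
Therefore f is surjective.
Since f is surjective, we find f⁻¹(55): we need 45x ≡ 55 − 38 ≡ 17 (mod 97). Using 45⁻¹ = 69: x ≡ 69·17 = 1173 = 12·97 + 9, so x = 9.
Check: f(9) = 45·9 + 38 = 443 = 4·97 + 55 ≡ 55 (mod 97).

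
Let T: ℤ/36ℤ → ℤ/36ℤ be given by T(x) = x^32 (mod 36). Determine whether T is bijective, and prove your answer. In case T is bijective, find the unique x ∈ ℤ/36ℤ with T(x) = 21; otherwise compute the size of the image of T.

8

T(0) = 0^32 = 0.
T(6): Repeated squaring mod 36: 6^1 ≡ 6, 6^2 ≡ 6² = 36 ≡ 0, 6^4 ≡ 0² = 0, 6^8 ≡ 0² = 0, 6^16 ≡ 0² = 0, 6^32 ≡ 0² = 0. So 6^32 ≡ 0 (mod 36).
So T(0) = T(6) = 0 while 0 ≠ 6, hence T is not injective, hence not bijective.
Since T is not bijective, we determine |image(T)|. Computing x^32 mod 36 for each x (by repeated squaring, reducing mod 36 at every step), the values T(0), T(1), …, T(35) are: 0, 1, 4, 9, 16, 25, 0, 13, 28, 9, 28, 13, 0, 25, 16, 9, 4, 1, 0, 1, 4, 9, 16, 25, 0, 13, 28, 9, 28, 13, 0, 25, 16, 9, 4, 1.
The distinct values are {0, 1, 4, 9, 13, 16, 25, 28}; there are 8 of them.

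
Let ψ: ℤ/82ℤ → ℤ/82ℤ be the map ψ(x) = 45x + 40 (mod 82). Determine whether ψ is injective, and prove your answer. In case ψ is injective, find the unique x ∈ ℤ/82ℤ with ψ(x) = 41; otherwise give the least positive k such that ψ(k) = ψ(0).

31

By definition, ψ is injective if ψ(x_1) = ψ(x_2) implies x_1 = x_2.
If ψ(x_1) = ψ(x_2), then 45x_1 ≡ 45x_2 (mod 82). Because gcd(45, 82) = 1, we may cancel 45 to get x_1 ≡ x_2 (mod 82).
Hence ψ is injective.
We now compute 45⁻¹ mod 82 explicitly. Euclid's algorithm: 82 = 1·45 + 37, 45 = 1·37 + 8, 37 = 4·8 + 5, 8 = 1·5 + 3, 5 = 1·3 + 2, 3 = 1·2 + 1; back-substituting gives 1 = 31·45 − 17·82, so 45⁻¹ ≡ 31 (mod 82).
Since ψ is injective, we compute ψ⁻¹(41): solve 45x + 40 ≡ 41 (mod 82), i.e. 45x ≡ 1 (mod 82).
Multiplying by 45⁻¹ = 31 gives x ≡ 31·1 = 31 ≡ 31 (mod 82).
Check: ψ(31) = 45·31 + 40 = 1435 = 17·82 + 41 ≡ 41 (mod 82).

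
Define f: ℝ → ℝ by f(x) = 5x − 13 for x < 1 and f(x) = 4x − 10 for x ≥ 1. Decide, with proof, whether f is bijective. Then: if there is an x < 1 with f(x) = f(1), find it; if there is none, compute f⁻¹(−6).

1

Both pieces are strictly increasing (slopes 5 and 4), so each is injective on its own interval.
The left piece maps (−∞, 1) onto (−∞, −8); the right piece maps [1, ∞) onto [−6, ∞).
The images leave a gap (−8 has no preimage), so f is not surjective, hence not bijective.
Because the two images are disjoint, no x < 1 has f(x) = f(1), so we compute f⁻¹(−6): −6 lies in [−6, ∞), so solve 4x − 10 = −6: x = (−6 + 10)/4 = 1.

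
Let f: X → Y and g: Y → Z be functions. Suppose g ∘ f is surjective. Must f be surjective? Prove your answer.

No. Take X = {0, 1, 2}, Y = {0, 1, 2, 3, 4}, Z = {0}, f(a) = 0 for every a ∈ X, and g(b) = 0 for every b ∈ Y.
Then g ∘ f is surjective onto {0}, but 4 ∈ Y has no preimage under f, so f is not surjective.

not surjective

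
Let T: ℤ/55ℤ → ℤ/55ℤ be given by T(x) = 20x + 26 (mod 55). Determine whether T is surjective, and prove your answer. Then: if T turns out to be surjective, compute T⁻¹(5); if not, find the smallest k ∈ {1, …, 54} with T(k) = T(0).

Recall that surjectivity means every element of the codomain has a preimage under T.
Since gcd(20, 55) = 5, we have 20x ≡ 0 (mod 5) for all x, so T(x) ≡ 1 (mod 5).
But 0 ≢ 1 (mod 5), so 0 ∈ ℤ/55ℤ has no preimage. Therefore T is not surjective.
Since T is not surjective, we find the least positive k with T(k) = T(0): this means 20k ≡ 0 (mod 55), i.e. 55 ∣ 20k. Since gcd(20, 55) = 5, dividing through by 5 this holds exactly when 11 ∣ 4k, and as gcd(4, 11) = 1, exactly when 11 ∣ k.
The smallest positive such k is 11.

11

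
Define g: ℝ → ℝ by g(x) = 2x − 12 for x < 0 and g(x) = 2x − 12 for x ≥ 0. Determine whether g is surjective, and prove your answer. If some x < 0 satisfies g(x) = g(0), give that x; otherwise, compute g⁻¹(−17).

-5/2

Both pieces are strictly increasing (slopes 2 and 2), so each is injective on its own interval.
The left piece maps (−∞, 0) onto (−∞, −12); the right piece maps [0, ∞) onto [−12, ∞).
These images together cover ℝ, so g is surjective.
Because the two images are disjoint, no x < 0 has g(x) = g(0), so we compute g⁻¹(−17): −17 lies in (−∞, −12), so solve 2x − 12 = −17: x = (−17 + 12)/2 = −5/2.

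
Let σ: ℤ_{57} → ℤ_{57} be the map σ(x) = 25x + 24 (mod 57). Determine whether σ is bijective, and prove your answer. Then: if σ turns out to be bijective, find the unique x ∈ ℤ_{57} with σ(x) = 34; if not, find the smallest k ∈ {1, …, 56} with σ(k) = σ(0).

If σ(a) = σ(b), then 25a ≡ 25b (mod 57). Because gcd(25, 57) = 1, we may cancel 25 to get a ≡ b (mod 57).
We now compute 25⁻¹ mod 57 explicitly. Euclid's algorithm: 57 = 2·25 + 7, 25 = 3·7 + 4, 7 = 1·4 + 3, 4 = 1·3 + 1; back-substituting gives 1 = 16·25 − 7·57, so 25⁻¹ ≡ 16 (mod 57).
Then y ↦ 16(y − 24) is a two-sided inverse to σ, so every y ∈ ℤ_{57} has a preimage.
Hence σ is bijective.
Since σ is bijective, we compute σ⁻¹(34): solve 25x + 24 ≡ 34 (mod 57), i.e. 25x ≡ 10 (mod 57).
Multiplying by 25⁻¹ = 16 gives x ≡ 16·10 = 160 = 2·57 + 46 ≡ 46 (mod 57).
Check: σ(46) = 25·46 + 24 = 1174 = 20·57 + 34 ≡ 34 (mod 57).

46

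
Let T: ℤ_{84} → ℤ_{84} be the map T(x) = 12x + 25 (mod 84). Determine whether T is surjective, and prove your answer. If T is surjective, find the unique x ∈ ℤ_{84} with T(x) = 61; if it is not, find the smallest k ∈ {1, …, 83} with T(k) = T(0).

By definition, surjectivity means every element of the codomain has a preimage under T.
Since gcd(12, 84) = 12, we have 12x ≡ 0 (mod 12) for all x, so T(x) ≡ 1 (mod 12).
But 0 ≢ 1 (mod 12), so 0 ∈ ℤ_{84} has no preimage. Hence T is not surjective.
Since T is not surjective, we find the least positive k with T(k) = T(0): this means 12k ≡ 0 (mod 84), i.e. 84 ∣ 12k. Since gcd(12, 84) = 12, dividing through by 12 this holds exactly when 7 ∣ k.
The smallest positive such k is 7.

7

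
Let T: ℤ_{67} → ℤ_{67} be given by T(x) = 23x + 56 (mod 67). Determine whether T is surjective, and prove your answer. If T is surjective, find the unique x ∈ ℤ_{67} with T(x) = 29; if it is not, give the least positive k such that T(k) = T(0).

Recall that T is surjective if every y in the codomain equals T(x) for some x in the domain.
Since gcd(23, 67) = 1, 23 is invertible modulo 67. Euclid's algorithm: 67 = 2·23 + 21, 23 = 1·21 + 2, 21 = 10·2 + 1; back-substituting gives 1 = 35·23 − 12·67, so 23⁻¹ ≡ 35 (mod 67).
Then y ↦ 35(y − 56) is a two-sided inverse to T, so every y ∈ ℤ_{67} has a preimage.
So T is surjective.
Since T is surjective, we find T⁻¹(29): we need 23x ≡ 29 − 56 ≡ 40 (mod 67). Using 23⁻¹ = 35: x ≡ 35·40 = 1400 = 20·67 + 60, so x = 60.
Check: T(60) = 23·60 + 56 = 1436 = 21·67 + 29 ≡ 29 (mod 67).

60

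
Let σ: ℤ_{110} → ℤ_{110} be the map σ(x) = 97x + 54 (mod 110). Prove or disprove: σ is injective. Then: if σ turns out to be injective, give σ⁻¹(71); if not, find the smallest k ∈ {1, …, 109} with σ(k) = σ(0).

Suppose σ(u) = σ(v) in ℤ_{110}. Then 97u + 54 ≡ 97v + 54 (mod 110), thus 97(u − v) ≡ 0 (mod 110).
Since gcd(97, 110) = 1, 97 is invertible modulo 110, thus u − v ≡ 0 (mod 110), i.e. u = v.
Therefore σ is injective.
We now compute 97⁻¹ mod 110 explicitly. Euclid's algorithm: 110 = 1·97 + 13, 97 = 7·13 + 6, 13 = 2·6 + 1; back-substituting gives 1 = 93·97 − 82·110, so 97⁻¹ ≡ 93 (mod 110).
Since σ is injective, we find σ⁻¹(71): we need 97x ≡ 71 − 54 ≡ 17 (mod 110). Using 97⁻¹ = 93: x ≡ 93·17 = 1581 = 14·110 + 41, so x = 41.
Check: σ(41) = 97·41 + 54 = 4031 = 36·110 + 71 ≡ 71 (mod 110).

41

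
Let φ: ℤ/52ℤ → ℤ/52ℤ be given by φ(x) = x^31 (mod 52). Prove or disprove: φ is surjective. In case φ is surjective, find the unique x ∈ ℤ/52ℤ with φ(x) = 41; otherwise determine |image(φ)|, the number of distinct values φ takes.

39

φ(0) = 0^31 = 0.
φ(26): Repeated squaring mod 52: 26^1 ≡ 26, 26^2 ≡ 26² = 676 ≡ 0, 26^4 ≡ 0² = 0, 26^8 ≡ 0² = 0, 26^16 ≡ 0² = 0. Since 31 = 16 + 8 + 4 + 2 + 1, 26^31 ≡ 0·0·0·0·26: 0·0 = 0, then 0·0 = 0, then 0·0 = 0, then 0·26 = 0. So 26^31 ≡ 0 (mod 52).
So φ(0) = φ(26) = 0 while 0 ≠ 26, so φ is not injective.
A non-injective map from the 52-element set ℤ/52ℤ to itself takes at most 51 distinct values, so it cannot be surjective. Therefore φ is not surjective.
Since φ is not surjective, we determine |image(φ)|. Computing x^31 mod 52 for each x (by repeated squaring, reducing mod 52 at every step), the values φ(0), φ(1), …, φ(51) are: 0, 1, 24, 3, 4, 21, 20, 19, 44, 9, 36, 15, 12, 13, 40, 11, 16, 17, 8, 7, 32, 5, 48, 23, 28, 25, 0, 27, 24, 29, 4, 47, 20, 45, 44, 35, 36, 41, 12, 39, 40, 37, 16, 43, 8, 33, 32, 31, 48, 49, 28, 51.
The distinct values are {0, 1, 3, 4, 5, 7, 8, 9, 11, 12, 13, 15, 16, 17, 19, 20, 21, 23, 24, 25, 27, 28, 29, 31, 32, 33, 35, 36, 37, 39, 40, 41, 43, 44, 45, 47, 48, 49, 51}; there are 39 of them.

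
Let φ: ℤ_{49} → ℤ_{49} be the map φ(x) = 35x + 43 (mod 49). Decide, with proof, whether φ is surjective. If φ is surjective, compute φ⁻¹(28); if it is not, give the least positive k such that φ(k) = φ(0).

Since gcd(35, 49) = 7, we have 35x ≡ 0 (mod 7) for all x, so φ(x) ≡ 1 (mod 7).
But 0 ≢ 1 (mod 7), so 0 ∈ ℤ_{49} has no preimage. Therefore φ is not surjective.
Since φ is not surjective, we find the least positive k with φ(k) = φ(0): this means 35k ≡ 0 (mod 49), i.e. 49 ∣ 35k. Since gcd(35, 49) = 7, dividing through by 7 this holds exactly when 7 ∣ 5k, and as gcd(5, 7) = 1, exactly when 7 ∣ k.
The smallest positive such k is 7.

7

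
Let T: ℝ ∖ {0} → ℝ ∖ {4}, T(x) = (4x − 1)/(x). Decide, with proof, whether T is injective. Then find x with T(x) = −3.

Suppose T(s) = T(t). Cross-multiplying: (4s − 1)(t) = (4t − 1)(s).
Expanding both sides and cancelling the symmetric terms leaves 1·(s − t) = 0. Since 1 ≠ 0, s = t. So T is injective.
Solving T(x) = −3: cross-multiplying gives 4x − 1 = −3(x), which rearranges to 7x = 1, so x = 1/7.

1/7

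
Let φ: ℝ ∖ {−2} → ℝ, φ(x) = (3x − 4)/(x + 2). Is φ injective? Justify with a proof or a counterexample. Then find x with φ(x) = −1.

Suppose φ(u) = φ(v). Cross-multiplying: (3u − 4)(v + 2) = (3v − 4)(u + 2).
Expanding both sides and cancelling the symmetric terms leaves 10·(u − v) = 0. Since 10 ≠ 0, u = v. Therefore φ is injective.
Solving φ(x) = −1: cross-multiplying gives 3x − 4 = −1(x + 2), which rearranges to 4x = 2, so x = 1/2.

1/2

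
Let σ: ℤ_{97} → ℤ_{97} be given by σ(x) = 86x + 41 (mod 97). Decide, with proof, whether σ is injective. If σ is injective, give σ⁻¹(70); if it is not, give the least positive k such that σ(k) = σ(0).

If σ(a) = σ(b), then 86a ≡ 86b (mod 97). Because gcd(86, 97) = 1, we may cancel 86 to get a ≡ b (mod 97).
Thus σ is injective.
We now compute 86⁻¹ mod 97 explicitly. Euclid's algorithm: 97 = 1·86 + 11, 86 = 7·11 + 9, 11 = 1·9 + 2, 9 = 4·2 + 1; back-substituting gives 1 = 44·86 − 39·97, so 86⁻¹ ≡ 44 (mod 97).
Since σ is injective, we compute σ⁻¹(70): solve 86x + 41 ≡ 70 (mod 97), i.e. 86x ≡ 29 (mod 97).
Multiplying by 86⁻¹ = 44 gives x ≡ 44·29 = 1276 = 13·97 + 15 ≡ 15 (mod 97).
Check: σ(15) = 86·15 + 41 = 1331 = 13·97 + 70 ≡ 70 (mod 97).

15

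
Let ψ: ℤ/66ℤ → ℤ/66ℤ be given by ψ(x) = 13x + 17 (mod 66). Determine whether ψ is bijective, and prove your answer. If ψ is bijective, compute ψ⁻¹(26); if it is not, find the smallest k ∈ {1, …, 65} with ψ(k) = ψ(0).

21

If ψ(x_1) = ψ(x_2), then 13x_1 ≡ 13x_2 (mod 66). Because gcd(13, 66) = 1, we may cancel 13 to get x_1 ≡ x_2 (mod 66).
We now compute 13⁻¹ mod 66 explicitly. Euclid's algorithm: 66 = 5·13 + 1; back-substituting gives 1 = 61·13 − 12·66, so 13⁻¹ ≡ 61 (mod 66).
For any y ∈ ℤ/66ℤ, x = 61(y − 17) mod 66 satisfies ψ(x) = 13·61(y − 17) + 17 ≡ y (since 13·61 ≡ 1 mod 66). So every y has a preimage.
Hence ψ is bijective.
Since ψ is bijective, we find ψ⁻¹(26): we need 13x ≡ 26 − 17 ≡ 9 (mod 66). Using 13⁻¹ = 61: x ≡ 61·9 = 549 = 8·66 + 21, so x = 21.
Check: ψ(21) = 13·21 + 17 = 290 = 4·66 + 26 ≡ 26 (mod 66).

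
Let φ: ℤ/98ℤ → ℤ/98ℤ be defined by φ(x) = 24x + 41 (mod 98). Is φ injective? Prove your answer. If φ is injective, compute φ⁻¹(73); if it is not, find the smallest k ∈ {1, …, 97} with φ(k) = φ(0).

We have gcd(24, 98) = 2 > 1. Taking s = 0 and t = 49: φ(0) = 41 and φ(49) = 24·49 + 41 = 1217 ≡ 41 (mod 98).
So φ(0) = φ(49) while 0 ≠ 49, so φ is not injective.
Since φ is not injective, we find the least positive k with φ(k) = φ(0): this means 24k ≡ 0 (mod 98), i.e. 98 ∣ 24k. Since gcd(24, 98) = 2, dividing through by 2 this holds exactly when 49 ∣ 12k, and as gcd(12, 49) = 1, exactly when 49 ∣ k.
The smallest positive such k is 49.

49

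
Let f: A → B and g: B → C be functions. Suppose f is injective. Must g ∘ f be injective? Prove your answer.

not injective

No. Take A = B = C = {1, 2}, f = identity (injective), and g(x) = 1 for every x.
Then (g ∘ f)(1) = 1 = (g ∘ f)(2) with 1 ≠ 2, so g ∘ f is not injective.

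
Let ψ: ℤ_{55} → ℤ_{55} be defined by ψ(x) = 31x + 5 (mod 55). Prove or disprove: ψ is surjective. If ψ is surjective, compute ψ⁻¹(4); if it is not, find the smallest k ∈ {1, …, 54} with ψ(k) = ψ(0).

Since gcd(31, 55) = 1, 31 is invertible modulo 55. Euclid's algorithm: 55 = 1·31 + 24, 31 = 1·24 + 7, 24 = 3·7 + 3, 7 = 2·3 + 1; back-substituting gives 1 = 16·31 − 9·55, so 31⁻¹ ≡ 16 (mod 55).
Then y ↦ 16(y − 5) is a two-sided inverse to ψ, so every y ∈ ℤ_{55} has a preimage.
Thus ψ is surjective.
Since ψ is surjective, we compute ψ⁻¹(4): solve 31x + 5 ≡ 4 (mod 55), i.e. 31x ≡ 54 (mod 55).
Multiplying by 31⁻¹ = 16 gives x ≡ 16·54 = 864 = 15·55 + 39 ≡ 39 (mod 55).
Check: ψ(39) = 31·39 + 5 = 1214 = 22·55 + 4 ≡ 4 (mod 55).

39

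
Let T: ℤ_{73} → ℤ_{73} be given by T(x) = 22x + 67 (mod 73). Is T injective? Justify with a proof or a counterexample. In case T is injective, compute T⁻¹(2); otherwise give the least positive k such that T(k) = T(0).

Suppose T(u) = T(v) in ℤ_{73}. Then 22u + 67 ≡ 22v + 67 (mod 73), therefore 22(u − v) ≡ 0 (mod 73).
Since gcd(22, 73) = 1, 22 is invertible modulo 73, hence u − v ≡ 0 (mod 73), i.e. u = v.
Thus T is injective.
We now compute 22⁻¹ mod 73 explicitly. Euclid's algorithm: 73 = 3·22 + 7, 22 = 3·7 + 1; back-substituting gives 1 = 10·22 − 3·73, so 22⁻¹ ≡ 10 (mod 73).
Since T is injective, we compute T⁻¹(2): solve 22x + 67 ≡ 2 (mod 73), i.e. 22x ≡ 8 (mod 73).
Multiplying by 22⁻¹ = 10 gives x ≡ 10·8 = 80 = 1·73 + 7 ≡ 7 (mod 73).
Check: T(7) = 22·7 + 67 = 221 = 3·73 + 2 ≡ 2 (mod 73).

7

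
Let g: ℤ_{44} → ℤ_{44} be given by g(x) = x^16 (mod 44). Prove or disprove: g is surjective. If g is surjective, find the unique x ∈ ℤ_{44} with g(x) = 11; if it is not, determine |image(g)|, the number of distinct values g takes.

g(10): Repeated squaring mod 44: 10^1 ≡ 10, 10^2 ≡ 10² = 100 ≡ 12, 10^4 ≡ 12² = 144 ≡ 12, 10^8 ≡ 12² = 144 ≡ 12, 10^16 ≡ 12² = 144 ≡ 12. So 10^16 ≡ 12 (mod 44).
g(12): Repeated squaring mod 44: 12^1 ≡ 12, 12^2 ≡ 12² = 144 ≡ 12, 12^4 ≡ 12² = 144 ≡ 12, 12^8 ≡ 12² = 144 ≡ 12, 12^16 ≡ 12² = 144 ≡ 12. So 12^16 ≡ 12 (mod 44).
So g(10) = g(12) = 12 while 10 ≠ 12, hence g is not injective.
A non-injective map from the 44-element set ℤ_{44} to itself takes at most 43 distinct values, so it cannot be surjective. Therefore g is not surjective.
Since g is not surjective, we determine |image(g)|. Computing x^16 mod 44 for each x (by repeated squaring, reducing mod 44 at every step), the values g(0), g(1), …, g(43) are: 0, 1, 20, 25, 4, 5, 16, 37, 36, 9, 12, 33, 12, 9, 36, 37, 16, 5, 4, 25, 20, 1, 0, 1, 20, 25, 4, 5, 16, 37, 36, 9, 12, 33, 12, 9, 36, 37, 16, 5, 4, 25, 20, 1.
The distinct values are {0, 1, 4, 5, 9, 12, 16, 20, 25, 33, 36, 37}; there are 12 of them.

12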